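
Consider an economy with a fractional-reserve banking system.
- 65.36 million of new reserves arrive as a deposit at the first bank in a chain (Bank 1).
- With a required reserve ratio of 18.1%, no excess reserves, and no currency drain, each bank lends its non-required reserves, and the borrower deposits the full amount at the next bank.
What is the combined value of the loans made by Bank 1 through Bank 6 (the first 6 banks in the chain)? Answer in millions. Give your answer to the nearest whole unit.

Bank i lends (1 − rr)^i of the original deposit: Bank 1 lends 65.36·0.8190 ≈ 53.5298, Bank 2 lends 65.36·0.8190² ≈ 43.8409, and so on.
Summing a geometric series: total = 65.36·[0.8190·(1 − 0.8190^6) / (1 − 0.8190)] ≈ 206.4924 million.

206 million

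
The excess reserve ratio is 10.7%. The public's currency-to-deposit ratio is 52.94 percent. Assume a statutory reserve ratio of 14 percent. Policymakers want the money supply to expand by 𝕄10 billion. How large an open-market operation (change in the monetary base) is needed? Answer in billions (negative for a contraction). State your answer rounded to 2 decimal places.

The money multiplier is m = (1 + c) / (rr + e + c) = (1 + 0.5294) / (0.14 + 0.107 + 0.5294) ≈ 1.9699.
ΔMB = ΔM / m = (+10) / 1.9699 ≈ 5.0764 billion.

𝕄5.08 billion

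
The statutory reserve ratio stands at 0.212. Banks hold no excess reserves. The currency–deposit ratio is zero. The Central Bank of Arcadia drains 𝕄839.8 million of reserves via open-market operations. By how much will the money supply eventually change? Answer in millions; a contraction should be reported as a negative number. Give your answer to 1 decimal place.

-3961.3 million

The simple money multiplier is m = 1/rr = 1/0.212 ≈ 4.71698.
An open-market sale reduces the monetary base by 839.8 million, so ΔM = m × ΔMB = 4.71698 × (−839.8) ≈ -3961.3198 million.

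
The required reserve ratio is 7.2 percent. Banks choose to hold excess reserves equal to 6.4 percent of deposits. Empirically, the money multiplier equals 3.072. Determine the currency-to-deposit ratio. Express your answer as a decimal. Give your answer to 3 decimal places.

0.281

Using m = 3.072. From m = (1 + c)/(c + rr + e), rearranging gives 1 + c = m·(c + rr + e), so c·(1 − m) = m·(rr + e) − 1.
Hence c = [m·(rr + e) − 1]/(1 − m) = [3.072 × (0.072 + 0.064) − 1] / (1 − 3.072) ≈ 0.280988.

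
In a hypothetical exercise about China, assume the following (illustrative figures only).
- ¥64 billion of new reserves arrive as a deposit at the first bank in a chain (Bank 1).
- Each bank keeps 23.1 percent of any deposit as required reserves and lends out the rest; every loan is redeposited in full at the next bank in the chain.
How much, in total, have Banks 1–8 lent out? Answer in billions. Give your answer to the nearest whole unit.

¥187 billion

Bank i lends (1 − rr)^i of the original deposit: Bank 1 lends 64·0.7690 = 49.2160, Bank 2 lends 64·0.7690² ≈ 37.8471, and so on.
Summing a geometric series: total = 64·[0.7690·(1 − 0.7690^8) / (1 − 0.7690)] ≈ 187.0004 billion.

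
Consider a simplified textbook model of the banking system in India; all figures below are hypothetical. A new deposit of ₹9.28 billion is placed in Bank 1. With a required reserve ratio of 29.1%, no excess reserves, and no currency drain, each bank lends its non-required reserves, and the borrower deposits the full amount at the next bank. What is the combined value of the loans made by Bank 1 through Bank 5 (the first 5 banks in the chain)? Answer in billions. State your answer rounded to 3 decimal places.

Bank i lends (1 − rr)^i of the original deposit: Bank 1 lends 9.28·0.7090 ≈ 6.5795, Bank 2 lends 9.28·0.7090² ≈ 4.6649, and so on.
Summing a geometric series: total = 9.28·[0.7090·(1 − 0.7090^5) / (1 − 0.7090)] ≈ 18.5593 billion.

₹18.559 billion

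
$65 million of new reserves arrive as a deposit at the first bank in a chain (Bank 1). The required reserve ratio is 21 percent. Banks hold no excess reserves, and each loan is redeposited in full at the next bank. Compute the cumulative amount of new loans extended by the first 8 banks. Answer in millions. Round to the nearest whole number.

Bank i lends (1 − rr)^i of the original deposit: Bank 1 lends 65·0.7900 = 51.3500, Bank 2 lends 65·0.7900² = 40.5665, and so on.
Summing a geometric series: total = 65·[0.7900·(1 − 0.7900^8) / (1 − 0.7900)] ≈ 207.4269 million.

$207 million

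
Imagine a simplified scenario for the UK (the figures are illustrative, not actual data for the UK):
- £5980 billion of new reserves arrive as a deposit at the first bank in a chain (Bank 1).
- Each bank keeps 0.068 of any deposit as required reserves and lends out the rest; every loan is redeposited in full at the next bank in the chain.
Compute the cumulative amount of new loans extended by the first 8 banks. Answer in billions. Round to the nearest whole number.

Bank i lends (1 − rr)^i of the original deposit: Bank 1 lends 5980·0.9320 = 5573.3600, Bank 2 lends 5980·0.9320² ≈ 5194.3715, and so on.
Summing a geometric series: total = 5980·[0.9320·(1 − 0.9320^8) / (1 − 0.9320)] ≈ 35302.1705 billion.

£35302 billion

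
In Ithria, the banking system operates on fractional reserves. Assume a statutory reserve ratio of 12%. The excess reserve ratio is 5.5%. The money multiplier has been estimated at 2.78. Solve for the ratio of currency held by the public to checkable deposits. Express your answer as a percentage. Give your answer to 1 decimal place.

Using m = 2.78. From m = (1 + c)/(c + rr + e), rearranging gives 1 + c = m·(c + rr + e), so c·(1 − m) = m·(rr + e) − 1.
Hence c = [m·(rr + e) − 1]/(1 − m) = [2.78 × (0.12 + 0.055) − 1] / (1 − 2.78) ≈ 0.288483.

28.8%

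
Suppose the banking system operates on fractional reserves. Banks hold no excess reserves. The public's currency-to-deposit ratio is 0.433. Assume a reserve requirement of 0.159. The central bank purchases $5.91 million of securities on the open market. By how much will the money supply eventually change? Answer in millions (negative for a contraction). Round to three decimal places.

$14.306 million

The money multiplier is m = (1 + c) / (rr + c) = (1 + 0.433) / (0.159 + 0.433) ≈ 2.42061.
The purchase adds 5.91 million of base, so ΔM = m × ΔMB = 2.42061 × (+5.91) ≈ 14.3058 million.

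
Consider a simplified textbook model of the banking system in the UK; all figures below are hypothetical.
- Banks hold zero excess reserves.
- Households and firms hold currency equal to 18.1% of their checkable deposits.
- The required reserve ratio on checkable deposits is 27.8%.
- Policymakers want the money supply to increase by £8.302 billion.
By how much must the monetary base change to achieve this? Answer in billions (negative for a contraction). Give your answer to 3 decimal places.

The money multiplier is m = (1 + c) / (rr + c) = (1 + 0.181) / (0.278 + 0.181) ≈ 2.57298.
ΔMB = ΔM / m = (+8.302) / 2.57298 ≈ 3.2266 billion.

£3.227 billion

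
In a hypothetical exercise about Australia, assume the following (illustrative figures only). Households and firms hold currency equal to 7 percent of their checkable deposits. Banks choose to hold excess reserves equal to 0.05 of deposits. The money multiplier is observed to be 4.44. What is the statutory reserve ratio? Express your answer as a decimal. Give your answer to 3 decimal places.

0.121

Using m = 4.44. Since m = (1 + c)/(c + rr + e), the denominator satisfies c + rr + e = (1 + c)/m = (1 + 0.07) / 4.44 ≈ 0.240991.
With c = 0.07 and e = 0.05, the statutory reserve ratio is 0.240991 − 0.07 − 0.05 = 0.120991.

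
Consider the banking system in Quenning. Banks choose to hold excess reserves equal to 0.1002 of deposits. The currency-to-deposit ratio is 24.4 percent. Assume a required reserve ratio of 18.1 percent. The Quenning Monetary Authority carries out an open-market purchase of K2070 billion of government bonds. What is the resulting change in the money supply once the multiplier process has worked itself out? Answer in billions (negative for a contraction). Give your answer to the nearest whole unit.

The money multiplier is m = (1 + c) / (rr + e + c) = (1 + 0.244) / (0.181 + 0.1002 + 0.244) ≈ 2.36862.
The purchase adds 2070 billion of base, so ΔM = m × ΔMB = 2.36862 × (+2070) = 4903.0434 billion.

K4903 billion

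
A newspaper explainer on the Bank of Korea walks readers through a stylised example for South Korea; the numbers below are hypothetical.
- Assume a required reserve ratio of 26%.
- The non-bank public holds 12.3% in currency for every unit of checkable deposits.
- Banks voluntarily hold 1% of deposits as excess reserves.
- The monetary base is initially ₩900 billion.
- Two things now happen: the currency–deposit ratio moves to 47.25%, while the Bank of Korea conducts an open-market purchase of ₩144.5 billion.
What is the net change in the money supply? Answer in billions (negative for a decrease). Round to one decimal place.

-500.3 billion

Before: m₁ = (1 + 0.123) / (0.26 + 0.01 + 0.123) ≈ 2.857506, MB₁ = 900, so M₁ = 2.857506 × 900 = 2571.7554 billion.
After: m₂ = (1 + 0.4725) / (0.26 + 0.01 + 0.4725) ≈ 1.983165, MB₂ = 900 + 144.5 = 1044.5, so M₂ = 1.983165 × 1044.5 ≈ 2071.4158 billion.
ΔM = M₂ − M₁ = 2071.4158 − 2571.7554 = -500.3396 billion.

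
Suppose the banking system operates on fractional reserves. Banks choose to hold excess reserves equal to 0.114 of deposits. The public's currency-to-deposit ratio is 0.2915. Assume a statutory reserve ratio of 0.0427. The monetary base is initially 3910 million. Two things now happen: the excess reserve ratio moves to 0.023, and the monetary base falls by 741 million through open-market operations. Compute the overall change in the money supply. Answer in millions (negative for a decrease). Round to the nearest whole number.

191 million

Before: m₁ = (1 + 0.2915) / (0.0427 + 0.114 + 0.2915) ≈ 2.88153, MB₁ = 3910, so M₁ = 2.88153 × 3910 = 11266.7823 million.
After: m₂ = (1 + 0.2915) / (0.0427 + 0.023 + 0.2915) ≈ 3.61562, MB₂ = 3910 − 741 = 3169, so M₂ = 3.61562 × 3169 ≈ 11457.8998 million.
ΔM = M₂ − M₁ = 11457.8998 − 11266.7823 = 191.1175 million.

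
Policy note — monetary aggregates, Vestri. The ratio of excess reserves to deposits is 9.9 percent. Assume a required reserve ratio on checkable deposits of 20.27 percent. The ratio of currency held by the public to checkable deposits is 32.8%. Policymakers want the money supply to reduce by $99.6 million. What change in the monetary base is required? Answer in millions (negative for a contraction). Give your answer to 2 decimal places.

-47.23 million

The money multiplier is m = (1 + c) / (rr + e + c) = (1 + 0.328) / (0.2027 + 0.099 + 0.328) ≈ 2.10894.
ΔMB = ΔM / m = (−99.6) / 2.10894 ≈ -47.2275 million.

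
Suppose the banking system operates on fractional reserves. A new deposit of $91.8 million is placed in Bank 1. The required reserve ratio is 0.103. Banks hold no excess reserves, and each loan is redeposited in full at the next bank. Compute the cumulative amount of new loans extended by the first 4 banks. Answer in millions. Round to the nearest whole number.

$282 million

Bank i lends (1 − rr)^i of the original deposit: Bank 1 lends 91.8·0.8970 = 82.3446, Bank 2 lends 91.8·0.8970² ≈ 73.8631, and so on.
Summing a geometric series: total = 91.8·[0.8970·(1 − 0.8970^4) / (1 − 0.8970)] ≈ 281.8938 million.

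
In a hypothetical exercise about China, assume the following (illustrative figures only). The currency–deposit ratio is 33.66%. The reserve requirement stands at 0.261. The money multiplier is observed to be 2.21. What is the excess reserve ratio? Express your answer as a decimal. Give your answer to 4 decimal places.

0.0072

Using m = 2.21. Since m = (1 + c)/(c + rr + e), the denominator satisfies c + rr + e = (1 + c)/m = (1 + 0.3366) / 2.21 ≈ 0.604796.
With c = 0.3366 and rr = 0.261, the excess reserve ratio is 0.604796 − 0.3366 − 0.261 = 0.007196.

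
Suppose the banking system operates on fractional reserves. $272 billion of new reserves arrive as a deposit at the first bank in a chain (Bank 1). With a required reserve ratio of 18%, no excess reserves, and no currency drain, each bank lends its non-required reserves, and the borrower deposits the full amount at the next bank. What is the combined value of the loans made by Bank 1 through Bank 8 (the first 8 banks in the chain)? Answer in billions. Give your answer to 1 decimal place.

$985.8 billion

Bank i lends (1 − rr)^i of the original deposit: Bank 1 lends 272·0.8200 = 223.0400, Bank 2 lends 272·0.8200² = 182.8928, and so on.
Summing a geometric series: total = 272·[0.8200·(1 − 0.8200^8) / (1 − 0.8200)] ≈ 985.8193 billion.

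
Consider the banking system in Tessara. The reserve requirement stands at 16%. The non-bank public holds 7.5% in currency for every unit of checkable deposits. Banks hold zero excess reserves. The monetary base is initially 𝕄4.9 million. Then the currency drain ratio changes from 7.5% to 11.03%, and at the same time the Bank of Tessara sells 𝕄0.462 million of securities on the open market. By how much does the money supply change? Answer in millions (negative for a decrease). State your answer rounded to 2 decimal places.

-4.19 million

Before: m₁ = (1 + 0.075) / (0.16 + 0.075) ≈ 4.5745, MB₁ = 4.9, so M₁ = 4.5745 × 4.9 ≈ 22.4151 million.
After: m₂ = (1 + 0.1103) / (0.16 + 0.1103) ≈ 4.1077, MB₂ = 4.9 − 0.462 = 4.438, so M₂ = 4.1077 × 4.438 ≈ 18.23 million.
ΔM = M₂ − M₁ = 18.23 − 22.4151 = -4.1851 million.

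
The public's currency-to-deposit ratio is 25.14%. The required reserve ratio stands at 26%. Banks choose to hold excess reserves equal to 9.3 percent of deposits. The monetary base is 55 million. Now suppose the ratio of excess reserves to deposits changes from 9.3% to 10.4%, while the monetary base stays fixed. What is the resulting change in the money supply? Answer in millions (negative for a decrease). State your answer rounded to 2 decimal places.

-2.04 million

Initially m₁ = (1 + 0.2514) / (0.26 + 0.093 + 0.2514) ≈ 2.07048, so M₁ = 2.07048 × 55 = 113.8764 million.
After the change m₂ = (1 + 0.2514) / (0.26 + 0.104 + 0.2514) ≈ 2.03347, so M₂ = 2.03347 × 55 ≈ 111.8408 million.
ΔM = M₂ − M₁ = 111.8408 − 113.8764 = -2.0356 million.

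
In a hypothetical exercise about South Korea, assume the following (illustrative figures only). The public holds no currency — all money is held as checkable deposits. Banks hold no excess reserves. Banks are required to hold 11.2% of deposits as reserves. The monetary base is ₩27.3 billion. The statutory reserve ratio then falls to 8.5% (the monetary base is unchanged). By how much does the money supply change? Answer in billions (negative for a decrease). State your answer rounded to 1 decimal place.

₩77.4 billion

Initially m₁ = 1 / (0.112) ≈ 8.9286, so M₁ = 8.9286 × 27.3 ≈ 243.7508 billion.
After the change m₂ = 1 / (0.085) ≈ 11.7647, so M₂ = 11.7647 × 27.3 ≈ 321.1763 billion.
ΔM = M₂ − M₁ = 321.1763 − 243.7508 = 77.4255 billion.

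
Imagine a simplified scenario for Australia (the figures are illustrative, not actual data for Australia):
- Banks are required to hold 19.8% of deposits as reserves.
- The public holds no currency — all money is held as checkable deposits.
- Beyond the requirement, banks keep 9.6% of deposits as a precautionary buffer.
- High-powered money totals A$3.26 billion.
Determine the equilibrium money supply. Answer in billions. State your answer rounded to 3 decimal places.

The money multiplier is m = 1 / (rr + e) = 1 / (0.198 + 0.096) ≈ 3.40136.
So M = m × MB = 3.40136 × 3.26 ≈ 11.0884 billion.

A$11.088 billion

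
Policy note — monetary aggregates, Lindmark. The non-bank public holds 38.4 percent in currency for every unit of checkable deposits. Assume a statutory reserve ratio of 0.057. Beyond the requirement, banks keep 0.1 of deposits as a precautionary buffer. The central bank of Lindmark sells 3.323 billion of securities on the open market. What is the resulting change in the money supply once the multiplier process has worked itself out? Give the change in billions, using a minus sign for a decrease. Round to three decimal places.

The money multiplier is m = (1 + c) / (rr + e + c) = (1 + 0.384) / (0.057 + 0.1 + 0.384) ≈ 2.55823.
The sale removes 3.323 billion of base, so ΔM = m × ΔMB = 2.55823 × (−3.323) ≈ -8.501 billion.

-8.501 billion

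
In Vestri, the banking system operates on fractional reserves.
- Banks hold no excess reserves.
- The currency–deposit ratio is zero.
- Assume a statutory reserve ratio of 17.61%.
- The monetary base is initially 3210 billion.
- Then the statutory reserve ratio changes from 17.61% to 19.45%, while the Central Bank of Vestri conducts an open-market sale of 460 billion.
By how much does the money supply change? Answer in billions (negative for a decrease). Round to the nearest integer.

Before: m₁ = 1 / (0.1761) ≈ 5.67859, MB₁ = 3210, so M₁ = 5.67859 × 3210 = 18228.2739 billion.
After: m₂ = 1 / (0.1945) ≈ 5.14139, MB₂ = 3210 − 460 = 2750, so M₂ = 5.14139 × 2750 = 14138.8225 billion.
ΔM = M₂ − M₁ = 14138.8225 − 18228.2739 = -4089.4514 billion.

-4089 billion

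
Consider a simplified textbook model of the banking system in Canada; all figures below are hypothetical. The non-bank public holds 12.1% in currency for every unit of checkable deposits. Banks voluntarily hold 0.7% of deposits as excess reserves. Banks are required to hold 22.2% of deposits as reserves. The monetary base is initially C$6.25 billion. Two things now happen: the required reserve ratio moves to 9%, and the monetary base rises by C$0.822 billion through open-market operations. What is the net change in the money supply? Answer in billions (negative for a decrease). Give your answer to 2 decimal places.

C$16.35 billion

Before: m₁ = (1 + 0.121) / (0.222 + 0.007 + 0.121) ≈ 3.2029, MB₁ = 6.25, so M₁ = 3.2029 × 6.25 ≈ 20.0181 billion.
After: m₂ = (1 + 0.121) / (0.09 + 0.007 + 0.121) ≈ 5.1422, MB₂ = 6.25 + 0.822 = 7.072, so M₂ = 5.1422 × 7.072 ≈ 36.3656 billion.
ΔM = M₂ − M₁ = 36.3656 − 20.0181 = 16.3475 billion.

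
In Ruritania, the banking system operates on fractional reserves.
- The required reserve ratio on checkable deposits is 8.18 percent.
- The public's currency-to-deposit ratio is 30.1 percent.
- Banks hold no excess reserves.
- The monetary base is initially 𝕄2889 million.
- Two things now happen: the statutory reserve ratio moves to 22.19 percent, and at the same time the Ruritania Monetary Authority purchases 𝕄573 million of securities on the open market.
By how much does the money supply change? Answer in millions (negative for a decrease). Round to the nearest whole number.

-1205 million

Before: m₁ = (1 + 0.301) / (0.0818 + 0.301) ≈ 3.39864, MB₁ = 2889, so M₁ = 3.39864 × 2889 ≈ 9818.671 million.
After: m₂ = (1 + 0.301) / (0.2219 + 0.301) ≈ 2.48805, MB₂ = 2889 + 573 = 3462, so M₂ = 2.48805 × 3462 = 8613.6291 million.
ΔM = M₂ − M₁ = 8613.6291 − 9818.671 = -1205.0419 million.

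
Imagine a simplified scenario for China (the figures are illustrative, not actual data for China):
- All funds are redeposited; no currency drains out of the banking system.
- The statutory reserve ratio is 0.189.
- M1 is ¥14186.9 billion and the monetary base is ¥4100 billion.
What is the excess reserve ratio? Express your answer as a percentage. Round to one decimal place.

Using m = M/MB = 14186.9/4100 ≈ 3.460220. Since m = (1 + c)/(c + rr + e), the denominator satisfies c + rr + e = (1 + c)/m = (1 + 0) / 3.460220 ≈ 0.288999.
With c = 0 and rr = 0.189, the excess reserve ratio is 0.288999 − 0 − 0.189 = 0.099999.

10.0%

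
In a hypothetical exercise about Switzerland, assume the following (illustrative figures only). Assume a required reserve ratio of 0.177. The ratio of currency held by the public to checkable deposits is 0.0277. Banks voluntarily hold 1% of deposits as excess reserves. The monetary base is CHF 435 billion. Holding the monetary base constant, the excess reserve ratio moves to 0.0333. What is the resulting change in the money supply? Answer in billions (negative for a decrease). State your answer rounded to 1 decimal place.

-203.8 billion

Initially m₁ = (1 + 0.0277) / (0.177 + 0.01 + 0.0277) ≈ 4.78668, so M₁ = 4.78668 × 435 = 2082.2058 billion.
After the change m₂ = (1 + 0.0277) / (0.177 + 0.0333 + 0.0277) ≈ 4.31807, so M₂ = 4.31807 × 435 ≈ 1878.3604 billion.
ΔM = M₂ − M₁ = 1878.3604 − 2082.2058 = -203.8454 billion.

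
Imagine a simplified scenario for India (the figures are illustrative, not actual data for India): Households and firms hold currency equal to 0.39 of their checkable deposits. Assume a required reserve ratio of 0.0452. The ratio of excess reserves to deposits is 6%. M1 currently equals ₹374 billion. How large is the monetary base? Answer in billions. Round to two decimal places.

The money multiplier is m = (1 + c) / (rr + e + c) = (1 + 0.39) / (0.0452 + 0.06 + 0.39) ≈ 2.806947.
MB = M / m = 374 / 2.806947 ≈ 133.2408 billion.

₹133.24 billion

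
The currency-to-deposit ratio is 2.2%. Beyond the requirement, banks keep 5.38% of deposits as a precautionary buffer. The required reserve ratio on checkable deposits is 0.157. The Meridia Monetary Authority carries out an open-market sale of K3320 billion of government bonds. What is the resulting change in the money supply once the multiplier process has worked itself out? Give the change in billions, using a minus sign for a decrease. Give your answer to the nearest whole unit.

The money multiplier is m = (1 + c) / (rr + e + c) = (1 + 0.022) / (0.157 + 0.0538 + 0.022) ≈ 4.39003.
The sale removes 3320 billion of base, so ΔM = m × ΔMB = 4.39003 × (−3320) = -14574.8996 billion.

-14575 billion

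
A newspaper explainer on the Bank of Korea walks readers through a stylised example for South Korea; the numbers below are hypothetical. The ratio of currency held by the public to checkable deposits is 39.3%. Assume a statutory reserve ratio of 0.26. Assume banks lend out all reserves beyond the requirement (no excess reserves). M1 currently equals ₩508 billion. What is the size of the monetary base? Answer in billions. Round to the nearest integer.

The money multiplier is m = (1 + c) / (rr + c) = (1 + 0.393) / (0.26 + 0.393) ≈ 2.1332.
MB = M / m = 508 / 2.1332 ≈ 238.1399 billion.

₩238 billion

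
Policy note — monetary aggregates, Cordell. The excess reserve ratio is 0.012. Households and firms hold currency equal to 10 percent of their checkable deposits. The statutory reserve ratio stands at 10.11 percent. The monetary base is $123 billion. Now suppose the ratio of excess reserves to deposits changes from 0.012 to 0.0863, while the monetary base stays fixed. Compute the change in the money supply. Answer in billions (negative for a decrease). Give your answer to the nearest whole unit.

-164 billion

Initially m₁ = (1 + 0.1) / (0.1011 + 0.012 + 0.1) ≈ 5.1619, so M₁ = 5.1619 × 123 = 634.9137 billion.
After the change m₂ = (1 + 0.1) / (0.1011 + 0.0863 + 0.1) ≈ 3.8274, so M₂ = 3.8274 × 123 = 470.7702 billion.
ΔM = M₂ − M₁ = 470.7702 − 634.9137 = -164.1435 billion.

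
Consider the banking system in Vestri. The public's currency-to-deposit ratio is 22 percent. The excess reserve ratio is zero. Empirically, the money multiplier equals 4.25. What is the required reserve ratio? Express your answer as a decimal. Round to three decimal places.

0.067

Using m = 4.25. Since m = (1 + c)/(c + rr + e), the denominator satisfies c + rr + e = (1 + c)/m = (1 + 0.22) / 4.25 ≈ 0.287059.
With c = 0.22 and e = 0, the required reserve ratio is 0.287059 − 0.22 − 0 = 0.067059.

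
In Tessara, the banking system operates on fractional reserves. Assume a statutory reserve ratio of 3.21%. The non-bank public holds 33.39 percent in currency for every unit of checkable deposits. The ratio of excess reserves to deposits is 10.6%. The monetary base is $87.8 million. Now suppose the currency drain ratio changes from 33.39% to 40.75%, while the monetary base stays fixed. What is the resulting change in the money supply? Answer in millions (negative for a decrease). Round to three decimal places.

Initially m₁ = (1 + 0.3339) / (0.0321 + 0.106 + 0.3339) ≈ 2.826059, so M₁ = 2.826059 × 87.8 ≈ 248.128 million.
After the change m₂ = (1 + 0.4075) / (0.0321 + 0.106 + 0.4075) ≈ 2.579729, so M₂ = 2.579729 × 87.8 ≈ 226.5002 million.
ΔM = M₂ − M₁ = 226.5002 − 248.128 = -21.6278 million.

-21.628 million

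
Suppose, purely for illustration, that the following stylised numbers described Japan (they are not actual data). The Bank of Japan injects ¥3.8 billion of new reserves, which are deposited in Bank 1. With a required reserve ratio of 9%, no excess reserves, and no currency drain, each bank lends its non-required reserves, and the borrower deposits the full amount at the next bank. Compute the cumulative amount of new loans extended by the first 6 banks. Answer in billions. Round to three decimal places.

Bank i lends (1 − rr)^i of the original deposit: Bank 1 lends 3.8·0.9100 = 3.4580, Bank 2 lends 3.8·0.9100² ≈ 3.1468, and so on.
Summing a geometric series: total = 3.8·[0.9100·(1 − 0.9100^6) / (1 − 0.9100)] ≈ 16.6034 billion.

¥16.603 billion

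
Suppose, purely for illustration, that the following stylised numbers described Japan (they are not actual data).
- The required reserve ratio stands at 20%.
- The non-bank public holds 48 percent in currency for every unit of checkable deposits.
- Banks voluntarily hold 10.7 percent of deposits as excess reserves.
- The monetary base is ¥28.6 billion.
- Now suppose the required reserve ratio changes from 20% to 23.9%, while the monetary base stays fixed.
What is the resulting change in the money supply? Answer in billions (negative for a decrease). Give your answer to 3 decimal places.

Initially m₁ = (1 + 0.48) / (0.2 + 0.107 + 0.48) ≈ 1.880559, so M₁ = 1.880559 × 28.6 ≈ 53.784 billion.
After the change m₂ = (1 + 0.48) / (0.239 + 0.107 + 0.48) ≈ 1.791768, so M₂ = 1.791768 × 28.6 ≈ 51.2446 billion.
ΔM = M₂ − M₁ = 51.2446 − 53.784 = -2.5394 billion.

-2.539 billion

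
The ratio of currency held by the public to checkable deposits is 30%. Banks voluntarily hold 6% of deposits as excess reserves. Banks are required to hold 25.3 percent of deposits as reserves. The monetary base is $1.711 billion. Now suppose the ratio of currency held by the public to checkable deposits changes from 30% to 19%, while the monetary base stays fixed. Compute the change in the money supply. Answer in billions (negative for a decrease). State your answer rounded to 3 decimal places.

$0.419 billion

Initially m₁ = (1 + 0.3) / (0.253 + 0.06 + 0.3) ≈ 2.12072, so M₁ = 2.12072 × 1.711 ≈ 3.6286 billion.
After the change m₂ = (1 + 0.19) / (0.253 + 0.06 + 0.19) ≈ 2.36581, so M₂ = 2.36581 × 1.711 ≈ 4.0479 billion.
ΔM = M₂ − M₁ = 4.0479 − 3.6286 = 0.4193 billion.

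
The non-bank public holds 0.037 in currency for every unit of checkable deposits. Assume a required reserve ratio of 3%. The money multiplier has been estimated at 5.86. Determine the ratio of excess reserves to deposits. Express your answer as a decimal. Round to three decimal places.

0.110

Using m = 5.86. Since m = (1 + c)/(c + rr + e), the denominator satisfies c + rr + e = (1 + c)/m = (1 + 0.037) / 5.86 ≈ 0.176962.
With c = 0.037 and rr = 0.03, the ratio of excess reserves to deposits is 0.176962 − 0.037 − 0.03 = 0.109962.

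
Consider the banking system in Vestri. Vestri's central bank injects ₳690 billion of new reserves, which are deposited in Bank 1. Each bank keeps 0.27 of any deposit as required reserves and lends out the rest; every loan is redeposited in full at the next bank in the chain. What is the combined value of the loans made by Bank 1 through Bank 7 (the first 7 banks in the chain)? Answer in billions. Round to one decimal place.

₳1659.5 billion

Bank i lends (1 − rr)^i of the original deposit: Bank 1 lends 690·0.7300 = 503.7000, Bank 2 lends 690·0.7300² = 367.7010, and so on.
Summing a geometric series: total = 690·[0.7300·(1 − 0.7300^7) / (1 − 0.7300)] ≈ 1659.4602 billion.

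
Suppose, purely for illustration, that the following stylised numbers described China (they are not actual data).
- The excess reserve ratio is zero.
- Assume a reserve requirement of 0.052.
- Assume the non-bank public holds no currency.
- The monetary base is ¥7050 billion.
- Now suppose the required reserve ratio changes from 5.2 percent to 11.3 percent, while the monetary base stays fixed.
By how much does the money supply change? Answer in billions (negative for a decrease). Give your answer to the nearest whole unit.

-73188 billion

Initially m₁ = 1 / (0.052) ≈ 19.23077, so M₁ = 19.23077 × 7050 = 135576.9285 billion.
After the change m₂ = 1 / (0.113) ≈ 8.84956, so M₂ = 8.84956 × 7050 = 62389.398 billion.
ΔM = M₂ − M₁ = 62389.398 − 135576.9285 = -73187.5305 billion.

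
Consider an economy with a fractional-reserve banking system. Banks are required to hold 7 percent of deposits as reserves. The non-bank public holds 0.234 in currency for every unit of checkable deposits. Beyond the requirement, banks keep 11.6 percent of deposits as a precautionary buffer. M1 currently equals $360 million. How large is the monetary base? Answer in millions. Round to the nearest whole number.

$123 million

The money multiplier is m = (1 + c) / (rr + e + c) = (1 + 0.234) / (0.07 + 0.116 + 0.234) ≈ 2.9381.
MB = M / m = 360 / 2.9381 ≈ 122.5282 million.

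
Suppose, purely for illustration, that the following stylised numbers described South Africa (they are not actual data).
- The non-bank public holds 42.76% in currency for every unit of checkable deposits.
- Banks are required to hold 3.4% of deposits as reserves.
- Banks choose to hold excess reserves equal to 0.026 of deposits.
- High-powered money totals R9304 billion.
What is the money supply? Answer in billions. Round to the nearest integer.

R27240 billion

The money multiplier is m = (1 + c) / (rr + e + c) = (1 + 0.4276) / (0.034 + 0.026 + 0.4276) ≈ 2.92781.
So M = m × MB = 2.92781 × 9304 ≈ 27240.3442 billion.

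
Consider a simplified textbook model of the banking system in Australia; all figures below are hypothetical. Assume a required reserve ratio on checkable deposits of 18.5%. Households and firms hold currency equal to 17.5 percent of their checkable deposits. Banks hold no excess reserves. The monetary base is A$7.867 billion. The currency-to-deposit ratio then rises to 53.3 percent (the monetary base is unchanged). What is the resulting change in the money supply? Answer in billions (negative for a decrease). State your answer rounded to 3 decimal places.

-8.880 billion

Initially m₁ = (1 + 0.175) / (0.185 + 0.175) ≈ 3.26389, so M₁ = 3.26389 × 7.867 ≈ 25.677 billion.
After the change m₂ = (1 + 0.533) / (0.185 + 0.533) ≈ 2.13510, so M₂ = 2.13510 × 7.867 ≈ 16.7968 billion.
ΔM = M₂ − M₁ = 16.7968 − 25.677 = -8.8802 billion.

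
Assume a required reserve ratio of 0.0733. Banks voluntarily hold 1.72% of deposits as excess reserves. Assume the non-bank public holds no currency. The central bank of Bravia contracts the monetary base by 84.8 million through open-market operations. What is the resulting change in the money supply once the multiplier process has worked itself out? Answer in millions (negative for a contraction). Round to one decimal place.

The money multiplier is m = 1 / (rr + e) = 1 / (0.0733 + 0.0172) ≈ 11.0497.
The sale removes 84.8 million of base, so ΔM = m × ΔMB = 11.0497 × (−84.8) ≈ -937.0146 million.

-937.0 million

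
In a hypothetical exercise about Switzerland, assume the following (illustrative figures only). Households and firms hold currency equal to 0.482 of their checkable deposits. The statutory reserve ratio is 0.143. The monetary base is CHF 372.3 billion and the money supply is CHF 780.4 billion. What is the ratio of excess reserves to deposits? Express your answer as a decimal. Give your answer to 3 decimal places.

Using m = M/MB = 780.4/372.3 ≈ 2.096159. Since m = (1 + c)/(c + rr + e), the denominator satisfies c + rr + e = (1 + c)/m = (1 + 0.482) / 2.096159 ≈ 0.707007.
With c = 0.482 and rr = 0.143, the ratio of excess reserves to deposits is 0.707007 − 0.482 − 0.143 = 0.082007.

0.082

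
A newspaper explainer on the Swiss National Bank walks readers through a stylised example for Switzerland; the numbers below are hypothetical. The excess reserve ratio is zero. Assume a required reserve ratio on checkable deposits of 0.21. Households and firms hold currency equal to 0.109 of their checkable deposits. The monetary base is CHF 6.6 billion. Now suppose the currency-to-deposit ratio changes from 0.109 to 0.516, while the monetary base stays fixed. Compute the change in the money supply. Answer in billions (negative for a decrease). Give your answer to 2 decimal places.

-9.16 billion

Initially m₁ = (1 + 0.109) / (0.21 + 0.109) ≈ 3.4765, so M₁ = 3.4765 × 6.6 = 22.9449 billion.
After the change m₂ = (1 + 0.516) / (0.21 + 0.516) ≈ 2.0882, so M₂ = 2.0882 × 6.6 ≈ 13.7821 billion.
ΔM = M₂ − M₁ = 13.7821 − 22.9449 = -9.1628 billion.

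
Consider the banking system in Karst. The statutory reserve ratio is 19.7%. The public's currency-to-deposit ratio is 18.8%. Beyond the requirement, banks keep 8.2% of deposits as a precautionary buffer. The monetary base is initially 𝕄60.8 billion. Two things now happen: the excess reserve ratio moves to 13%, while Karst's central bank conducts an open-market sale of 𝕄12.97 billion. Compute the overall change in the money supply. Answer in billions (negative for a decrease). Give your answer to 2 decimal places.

Before: m₁ = (1 + 0.188) / (0.197 + 0.082 + 0.188) ≈ 2.54390, MB₁ = 60.8, so M₁ = 2.54390 × 60.8 ≈ 154.6691 billion.
After: m₂ = (1 + 0.188) / (0.197 + 0.13 + 0.188) ≈ 2.30680, MB₂ = 60.8 − 12.97 = 47.83, so M₂ = 2.30680 × 47.83 ≈ 110.3342 billion.
ΔM = M₂ − M₁ = 110.3342 − 154.6691 = -44.3349 billion.

-44.33 billion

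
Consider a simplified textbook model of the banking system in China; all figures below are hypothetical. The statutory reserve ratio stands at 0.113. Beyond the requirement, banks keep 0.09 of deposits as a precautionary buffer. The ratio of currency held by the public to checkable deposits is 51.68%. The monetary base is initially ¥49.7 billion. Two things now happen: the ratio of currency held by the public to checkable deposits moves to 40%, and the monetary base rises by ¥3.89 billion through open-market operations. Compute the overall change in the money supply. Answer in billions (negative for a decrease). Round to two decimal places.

Before: m₁ = (1 + 0.5168) / (0.113 + 0.09 + 0.5168) ≈ 2.10725, MB₁ = 49.7, so M₁ = 2.10725 × 49.7 ≈ 104.7303 billion.
After: m₂ = (1 + 0.4) / (0.113 + 0.09 + 0.4) ≈ 2.32172, MB₂ = 49.7 + 3.89 = 53.59, so M₂ = 2.32172 × 53.59 ≈ 124.421 billion.
ΔM = M₂ − M₁ = 124.421 − 104.7303 = 19.6907 billion.

¥19.69 billion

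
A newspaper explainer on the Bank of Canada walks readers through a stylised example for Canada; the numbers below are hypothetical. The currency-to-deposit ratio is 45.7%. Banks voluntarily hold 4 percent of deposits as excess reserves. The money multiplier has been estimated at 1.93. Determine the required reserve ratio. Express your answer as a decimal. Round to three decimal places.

0.258

Using m = 1.93. Since m = (1 + c)/(c + rr + e), the denominator satisfies c + rr + e = (1 + c)/m = (1 + 0.457) / 1.93 ≈ 0.754922.
With c = 0.457 and e = 0.04, the required reserve ratio is 0.754922 − 0.457 − 0.04 = 0.257922.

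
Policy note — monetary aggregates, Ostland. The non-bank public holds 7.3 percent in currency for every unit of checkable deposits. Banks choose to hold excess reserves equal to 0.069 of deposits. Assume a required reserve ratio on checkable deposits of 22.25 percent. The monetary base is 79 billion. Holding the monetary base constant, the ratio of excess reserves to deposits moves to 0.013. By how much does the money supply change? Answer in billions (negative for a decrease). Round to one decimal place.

42.2 billion

Initially m₁ = (1 + 0.073) / (0.2225 + 0.069 + 0.073) ≈ 2.9438, so M₁ = 2.9438 × 79 = 232.5602 billion.
After the change m₂ = (1 + 0.073) / (0.2225 + 0.013 + 0.073) ≈ 3.4781, so M₂ = 3.4781 × 79 = 274.7699 billion.
ΔM = M₂ − M₁ = 274.7699 − 232.5602 = 42.2097 billion.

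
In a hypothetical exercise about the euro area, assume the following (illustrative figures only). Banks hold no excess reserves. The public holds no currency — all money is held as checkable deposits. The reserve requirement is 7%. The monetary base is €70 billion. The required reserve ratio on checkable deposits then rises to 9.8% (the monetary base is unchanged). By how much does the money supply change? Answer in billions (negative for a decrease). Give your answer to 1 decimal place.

-285.7 billion

Initially m₁ = 1 / (0.07) ≈ 14.2857, so M₁ = 14.2857 × 70 = 999.999 billion.
After the change m₂ = 1 / (0.098) ≈ 10.2041, so M₂ = 10.2041 × 70 = 714.287 billion.
ΔM = M₂ − M₁ = 714.287 − 999.999 = -285.712 billion.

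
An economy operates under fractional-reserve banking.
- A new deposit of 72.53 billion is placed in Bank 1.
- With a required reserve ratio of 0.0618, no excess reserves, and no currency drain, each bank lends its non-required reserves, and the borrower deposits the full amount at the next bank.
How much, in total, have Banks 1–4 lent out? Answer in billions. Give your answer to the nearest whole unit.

Bank i lends (1 − rr)^i of the original deposit: Bank 1 lends 72.53·0.9382 ≈ 68.0476, Bank 2 lends 72.53·0.9382² ≈ 63.8423, and so on.
Summing a geometric series: total = 72.53·[0.9382·(1 − 0.9382^4) / (1 − 0.9382)] ≈ 247.9820 billion.

248 billion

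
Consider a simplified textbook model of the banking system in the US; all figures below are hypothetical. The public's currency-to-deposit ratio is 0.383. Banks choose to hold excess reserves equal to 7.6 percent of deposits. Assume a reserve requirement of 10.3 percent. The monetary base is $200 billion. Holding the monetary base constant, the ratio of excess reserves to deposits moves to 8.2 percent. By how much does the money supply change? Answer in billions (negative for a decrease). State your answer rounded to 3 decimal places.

-5.199 billion

Initially m₁ = (1 + 0.383) / (0.103 + 0.076 + 0.383) ≈ 2.4608541, so M₁ = 2.4608541 × 200 ≈ 492.1708 billion.
After the change m₂ = (1 + 0.383) / (0.103 + 0.082 + 0.383) ≈ 2.4348592, so M₂ = 2.4348592 × 200 ≈ 486.9718 billion.
ΔM = M₂ − M₁ = 486.9718 − 492.1708 = -5.199 billion.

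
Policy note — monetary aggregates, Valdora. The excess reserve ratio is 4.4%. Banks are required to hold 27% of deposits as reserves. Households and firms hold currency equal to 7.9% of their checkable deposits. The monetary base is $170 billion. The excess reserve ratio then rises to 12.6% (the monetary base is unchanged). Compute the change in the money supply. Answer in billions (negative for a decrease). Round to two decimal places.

-80.57 billion

Initially m₁ = (1 + 0.079) / (0.27 + 0.044 + 0.079) ≈ 2.745547, so M₁ = 2.745547 × 170 ≈ 466.743 billion.
After the change m₂ = (1 + 0.079) / (0.27 + 0.126 + 0.079) ≈ 2.271579, so M₂ = 2.271579 × 170 ≈ 386.1684 billion.
ΔM = M₂ − M₁ = 386.1684 − 466.743 = -80.5746 billion.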